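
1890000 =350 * 5400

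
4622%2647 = 1975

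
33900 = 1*33900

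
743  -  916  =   - 173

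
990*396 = 392040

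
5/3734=5/3734 = 0.00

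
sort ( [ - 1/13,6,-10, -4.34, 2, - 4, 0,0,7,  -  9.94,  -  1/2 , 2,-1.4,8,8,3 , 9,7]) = [- 10, - 9.94 ,  -  4.34,- 4, - 1.4, - 1/2,-1/13,0 , 0,2, 2,3,  6 , 7  ,  7,8,  8, 9]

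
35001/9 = 3889 = 3889.00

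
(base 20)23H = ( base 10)877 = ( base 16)36d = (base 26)17J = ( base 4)31231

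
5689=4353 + 1336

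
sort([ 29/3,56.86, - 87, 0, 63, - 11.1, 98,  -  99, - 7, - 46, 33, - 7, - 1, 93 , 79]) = [-99, -87, - 46  , - 11.1,- 7, - 7, - 1, 0,29/3 , 33 , 56.86, 63, 79, 93,98]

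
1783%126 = 19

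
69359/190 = 365 + 9/190 = 365.05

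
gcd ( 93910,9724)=2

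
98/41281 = 98/41281 = 0.00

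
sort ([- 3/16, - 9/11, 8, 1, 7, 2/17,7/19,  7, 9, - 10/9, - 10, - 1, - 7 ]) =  [-10, - 7, -10/9,-1, - 9/11, - 3/16, 2/17, 7/19, 1, 7, 7, 8, 9]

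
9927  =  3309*3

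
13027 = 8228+4799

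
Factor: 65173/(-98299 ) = -65173^1 * 98299^( - 1) 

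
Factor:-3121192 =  - 2^3*23^1 *16963^1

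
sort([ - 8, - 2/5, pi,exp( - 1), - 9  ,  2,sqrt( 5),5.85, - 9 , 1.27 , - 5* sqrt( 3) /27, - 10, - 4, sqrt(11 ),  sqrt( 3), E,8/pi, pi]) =[-10, - 9, - 9, - 8, - 4, - 2/5, - 5 * sqrt( 3)/27,  exp(-1), 1.27,sqrt(3 ),2,sqrt( 5),8/pi,  E,pi, pi, sqrt( 11 )  ,  5.85] 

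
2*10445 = 20890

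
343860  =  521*660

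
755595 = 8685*87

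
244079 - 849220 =  -  605141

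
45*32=1440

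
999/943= 1 +56/943 = 1.06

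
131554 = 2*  65777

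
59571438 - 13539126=46032312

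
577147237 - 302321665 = 274825572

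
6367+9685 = 16052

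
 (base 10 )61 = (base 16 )3d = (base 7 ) 115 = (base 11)56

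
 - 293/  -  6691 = 293/6691  =  0.04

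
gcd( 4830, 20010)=690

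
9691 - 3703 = 5988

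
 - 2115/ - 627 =705/209 = 3.37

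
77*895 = 68915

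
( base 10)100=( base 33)31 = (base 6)244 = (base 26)3M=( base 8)144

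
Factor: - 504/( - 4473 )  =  2^3*71^( -1) = 8/71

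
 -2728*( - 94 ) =256432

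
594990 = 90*6611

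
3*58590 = 175770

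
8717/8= 1089 + 5/8 = 1089.62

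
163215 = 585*279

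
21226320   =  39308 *540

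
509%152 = 53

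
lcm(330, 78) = 4290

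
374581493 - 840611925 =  - 466030432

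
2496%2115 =381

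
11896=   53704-41808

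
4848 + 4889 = 9737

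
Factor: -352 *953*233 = -2^5*11^1*233^1* 953^1 = - 78161248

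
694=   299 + 395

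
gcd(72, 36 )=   36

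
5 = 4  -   - 1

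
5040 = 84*60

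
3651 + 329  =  3980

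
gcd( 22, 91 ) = 1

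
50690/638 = 25345/319 =79.45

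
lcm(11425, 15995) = 79975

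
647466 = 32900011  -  32252545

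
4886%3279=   1607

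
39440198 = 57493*686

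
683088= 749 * 912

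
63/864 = 7/96 = 0.07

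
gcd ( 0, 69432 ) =69432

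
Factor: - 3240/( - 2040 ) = 3^3*17^( - 1)=27/17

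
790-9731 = -8941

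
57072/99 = 19024/33 =576.48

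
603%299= 5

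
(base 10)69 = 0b1000101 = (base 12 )59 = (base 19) 3c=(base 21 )36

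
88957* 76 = 6760732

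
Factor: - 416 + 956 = 540= 2^2*3^3*5^1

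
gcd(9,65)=1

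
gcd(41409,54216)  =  9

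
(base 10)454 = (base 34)dc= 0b111000110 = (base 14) 246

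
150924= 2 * 75462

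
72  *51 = 3672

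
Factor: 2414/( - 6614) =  - 17^1*71^1*3307^( - 1) = - 1207/3307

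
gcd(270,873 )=9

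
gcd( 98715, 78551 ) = 1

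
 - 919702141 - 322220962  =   - 1241923103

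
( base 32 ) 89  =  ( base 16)109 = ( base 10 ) 265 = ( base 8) 411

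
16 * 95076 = 1521216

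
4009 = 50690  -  46681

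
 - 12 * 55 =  - 660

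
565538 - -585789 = 1151327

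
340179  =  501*679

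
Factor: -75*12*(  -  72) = 64800 = 2^5 *3^4*5^2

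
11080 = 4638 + 6442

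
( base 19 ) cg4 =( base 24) 818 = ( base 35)3RK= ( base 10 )4640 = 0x1220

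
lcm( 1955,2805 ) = 64515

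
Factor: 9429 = 3^1 *7^1*449^1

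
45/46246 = 45/46246=0.00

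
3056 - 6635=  - 3579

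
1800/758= 2 + 142/379 = 2.37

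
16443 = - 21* ( - 783) 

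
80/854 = 40/427 = 0.09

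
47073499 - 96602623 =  - 49529124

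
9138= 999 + 8139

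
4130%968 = 258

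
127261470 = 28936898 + 98324572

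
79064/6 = 39532/3 =13177.33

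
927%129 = 24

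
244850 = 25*9794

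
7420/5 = 1484 = 1484.00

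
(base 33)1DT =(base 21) 3AE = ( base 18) 4dh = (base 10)1547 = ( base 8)3013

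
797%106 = 55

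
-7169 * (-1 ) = 7169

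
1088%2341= 1088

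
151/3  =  151/3  =  50.33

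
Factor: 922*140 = 129080 = 2^3*5^1 * 7^1*461^1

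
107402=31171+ 76231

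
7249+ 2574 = 9823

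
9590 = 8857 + 733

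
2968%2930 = 38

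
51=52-1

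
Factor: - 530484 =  - 2^2*3^1*44207^1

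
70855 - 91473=-20618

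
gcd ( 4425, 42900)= 75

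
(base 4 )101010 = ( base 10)1092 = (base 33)103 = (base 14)580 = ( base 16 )444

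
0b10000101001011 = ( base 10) 8523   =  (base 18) 1859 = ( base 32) 8ab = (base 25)DFN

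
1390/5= 278 = 278.00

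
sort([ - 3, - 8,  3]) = [-8,  -  3, 3 ]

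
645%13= 8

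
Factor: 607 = 607^1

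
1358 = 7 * 194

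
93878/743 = 126 + 260/743 = 126.35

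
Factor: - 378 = -2^1 * 3^3*7^1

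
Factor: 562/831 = 2^1*3^(-1)*277^( - 1)*281^1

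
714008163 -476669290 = 237338873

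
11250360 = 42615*264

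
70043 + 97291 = 167334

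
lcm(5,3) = 15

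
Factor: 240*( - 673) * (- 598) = 96588960 = 2^5*3^1*5^1* 13^1*23^1*673^1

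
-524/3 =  - 175+1/3 = - 174.67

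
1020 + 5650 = 6670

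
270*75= 20250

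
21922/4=10961/2  =  5480.50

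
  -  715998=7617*(  -  94 )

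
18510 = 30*617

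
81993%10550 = 8143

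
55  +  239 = 294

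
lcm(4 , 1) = 4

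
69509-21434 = 48075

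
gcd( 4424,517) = 1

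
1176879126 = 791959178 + 384919948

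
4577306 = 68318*67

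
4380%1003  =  368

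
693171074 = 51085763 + 642085311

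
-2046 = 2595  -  4641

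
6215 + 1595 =7810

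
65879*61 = 4018619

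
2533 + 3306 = 5839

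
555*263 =145965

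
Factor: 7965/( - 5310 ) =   -  2^( - 1 )*3^1 = - 3/2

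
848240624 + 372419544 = 1220660168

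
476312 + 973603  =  1449915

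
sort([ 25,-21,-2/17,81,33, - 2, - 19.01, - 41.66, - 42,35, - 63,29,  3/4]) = [-63, - 42, - 41.66,-21, - 19.01, - 2, - 2/17,3/4,25, 29,33,35,81 ] 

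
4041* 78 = 315198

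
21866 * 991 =21669206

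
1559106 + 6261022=7820128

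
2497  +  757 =3254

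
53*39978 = 2118834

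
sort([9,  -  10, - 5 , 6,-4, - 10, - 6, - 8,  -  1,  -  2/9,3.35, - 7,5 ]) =[ - 10, - 10,  -  8, - 7, - 6, - 5, - 4, - 1,  -  2/9, 3.35, 5,6,9 ] 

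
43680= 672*65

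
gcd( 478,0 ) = 478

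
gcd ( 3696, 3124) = 44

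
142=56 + 86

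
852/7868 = 213/1967 = 0.11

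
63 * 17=1071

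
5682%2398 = 886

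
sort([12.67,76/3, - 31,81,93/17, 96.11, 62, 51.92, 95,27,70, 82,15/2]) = [ - 31, 93/17,15/2, 12.67, 76/3, 27, 51.92, 62, 70, 81,82,95,96.11]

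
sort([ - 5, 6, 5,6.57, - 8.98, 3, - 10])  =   [ - 10, - 8.98, - 5, 3, 5, 6, 6.57 ]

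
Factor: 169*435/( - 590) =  - 14703/118 = - 2^(-1 ) * 3^1*13^2 * 29^1 * 59^(-1 ) 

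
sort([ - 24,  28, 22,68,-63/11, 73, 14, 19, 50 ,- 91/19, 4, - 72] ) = [ - 72,-24,  -  63/11 ,-91/19,4, 14, 19,22,  28, 50,68, 73] 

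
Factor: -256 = - 2^8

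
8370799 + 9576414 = 17947213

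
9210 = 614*15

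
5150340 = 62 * 83070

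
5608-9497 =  - 3889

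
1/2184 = 1/2184 =0.00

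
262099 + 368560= 630659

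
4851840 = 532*9120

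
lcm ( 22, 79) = 1738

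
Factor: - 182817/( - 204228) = 2^(-2)*3^1 * 31^( - 1)*37^1 = 111/124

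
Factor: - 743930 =  -  2^1*5^1 * 11^1* 6763^1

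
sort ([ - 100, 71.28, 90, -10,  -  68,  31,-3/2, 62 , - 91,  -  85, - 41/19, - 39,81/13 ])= [ - 100, - 91,  -  85,- 68,  -  39, - 10, - 41/19,-3/2,81/13 , 31,62,71.28,90 ]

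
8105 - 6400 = 1705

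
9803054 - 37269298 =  - 27466244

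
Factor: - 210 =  - 2^1*3^1*5^1*7^1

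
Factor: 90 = 2^1 * 3^2 * 5^1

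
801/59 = 13+34/59 = 13.58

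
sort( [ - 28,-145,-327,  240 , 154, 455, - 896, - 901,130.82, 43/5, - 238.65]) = [ - 901,  -  896, - 327, - 238.65  , - 145,-28, 43/5, 130.82,  154, 240,455 ]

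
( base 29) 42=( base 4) 1312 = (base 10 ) 118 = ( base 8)166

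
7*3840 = 26880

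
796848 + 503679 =1300527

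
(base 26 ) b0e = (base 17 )18D4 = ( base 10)7450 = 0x1d1a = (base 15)231A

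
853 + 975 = 1828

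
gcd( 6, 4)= 2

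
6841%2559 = 1723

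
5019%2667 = 2352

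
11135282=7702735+3432547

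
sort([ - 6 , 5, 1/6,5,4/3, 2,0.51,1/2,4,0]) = [ -6,0, 1/6,1/2, 0.51,4/3,  2, 4, 5,  5]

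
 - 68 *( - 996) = 67728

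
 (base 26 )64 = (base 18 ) 8G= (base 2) 10100000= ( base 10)160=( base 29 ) 5F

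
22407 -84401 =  - 61994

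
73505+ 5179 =78684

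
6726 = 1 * 6726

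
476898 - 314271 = 162627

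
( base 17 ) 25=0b100111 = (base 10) 39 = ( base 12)33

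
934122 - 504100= 430022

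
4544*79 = 358976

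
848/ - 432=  - 2 + 1/27 = -  1.96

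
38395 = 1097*35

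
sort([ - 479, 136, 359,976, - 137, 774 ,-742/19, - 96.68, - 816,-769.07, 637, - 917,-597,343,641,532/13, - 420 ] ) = [ - 917,- 816,-769.07, -597,- 479, - 420, - 137,  -  96.68 , - 742/19, 532/13, 136, 343, 359 , 637, 641, 774, 976 ] 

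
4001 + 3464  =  7465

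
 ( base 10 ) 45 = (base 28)1H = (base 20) 25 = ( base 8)55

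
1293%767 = 526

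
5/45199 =5/45199 = 0.00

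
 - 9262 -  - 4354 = -4908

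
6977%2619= 1739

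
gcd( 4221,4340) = 7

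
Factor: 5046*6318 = 31880628 = 2^2*3^6*13^1 *29^2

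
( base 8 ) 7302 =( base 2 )111011000010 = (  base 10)3778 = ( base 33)3FG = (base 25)613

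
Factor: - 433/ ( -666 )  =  2^( - 1 )*3^( -2)*37^(  -  1) * 433^1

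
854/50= 17  +  2/25 = 17.08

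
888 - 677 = 211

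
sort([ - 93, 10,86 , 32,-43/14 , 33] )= [-93,- 43/14, 10, 32, 33,86] 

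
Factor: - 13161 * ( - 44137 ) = 580887057=3^1 * 19^1 * 23^1*41^1 * 101^1 * 107^1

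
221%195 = 26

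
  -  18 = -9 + - 9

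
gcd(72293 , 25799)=1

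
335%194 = 141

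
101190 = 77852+23338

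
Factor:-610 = -2^1*5^1*61^1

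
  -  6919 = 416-7335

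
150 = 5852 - 5702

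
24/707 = 24/707 = 0.03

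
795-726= 69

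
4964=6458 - 1494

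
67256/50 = 1345 + 3/25 = 1345.12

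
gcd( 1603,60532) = 1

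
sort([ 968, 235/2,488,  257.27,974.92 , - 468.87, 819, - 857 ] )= [- 857, - 468.87, 235/2, 257.27,  488,819, 968, 974.92 ] 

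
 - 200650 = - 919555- - 718905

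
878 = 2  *439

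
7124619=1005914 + 6118705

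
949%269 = 142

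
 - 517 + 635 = 118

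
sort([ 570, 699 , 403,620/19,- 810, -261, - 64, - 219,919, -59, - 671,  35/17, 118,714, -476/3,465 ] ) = [ - 810, - 671,- 261, - 219, -476/3 , - 64, - 59,35/17,620/19,118, 403, 465, 570,699,714, 919 ] 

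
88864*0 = 0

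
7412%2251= 659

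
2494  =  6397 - 3903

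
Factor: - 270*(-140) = 37800 = 2^3*3^3 *5^2*7^1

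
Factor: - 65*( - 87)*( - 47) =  - 265785=-3^1*5^1*13^1*29^1*47^1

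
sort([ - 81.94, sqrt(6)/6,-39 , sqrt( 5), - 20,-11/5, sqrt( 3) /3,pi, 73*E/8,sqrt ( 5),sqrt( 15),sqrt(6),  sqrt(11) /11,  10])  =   [ - 81.94 , - 39, - 20, - 11/5, sqrt( 11)/11, sqrt(6)/6,sqrt (3)/3, sqrt(5), sqrt( 5) , sqrt( 6 ), pi,sqrt( 15 ),10, 73*E/8]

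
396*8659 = 3428964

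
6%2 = 0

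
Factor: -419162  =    -  2^1*209581^1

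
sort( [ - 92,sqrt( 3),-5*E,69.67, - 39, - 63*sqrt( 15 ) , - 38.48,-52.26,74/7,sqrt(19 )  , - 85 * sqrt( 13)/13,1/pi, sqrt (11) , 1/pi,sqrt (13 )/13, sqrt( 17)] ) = [ - 63*sqrt ( 15), - 92, - 52.26, - 39, - 38.48, - 85*sqrt(13 )/13, - 5*E, sqrt(13 )/13,  1/pi, 1/pi,sqrt( 3 ), sqrt( 11),sqrt( 17),  sqrt( 19),74/7, 69.67]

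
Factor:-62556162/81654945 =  - 20852054/27218315 = - 2^1*5^( - 1 )*23^ ( - 1 )*307^1*33961^1*236681^( - 1)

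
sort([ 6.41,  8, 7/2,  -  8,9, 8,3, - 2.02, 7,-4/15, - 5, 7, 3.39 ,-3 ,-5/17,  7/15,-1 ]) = [ - 8,-5,-3, - 2.02,-1,-5/17, - 4/15, 7/15, 3, 3.39, 7/2, 6.41,7  ,  7, 8,8,9 ]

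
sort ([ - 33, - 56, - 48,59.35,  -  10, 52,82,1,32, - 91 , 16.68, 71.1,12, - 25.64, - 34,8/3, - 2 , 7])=[ - 91, - 56, - 48, - 34 , - 33, - 25.64, - 10,-2,1,8/3,  7, 12,16.68,32 , 52,59.35, 71.1,82 ]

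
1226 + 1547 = 2773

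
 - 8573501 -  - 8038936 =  - 534565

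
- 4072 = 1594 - 5666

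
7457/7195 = 1+262/7195 =1.04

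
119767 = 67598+52169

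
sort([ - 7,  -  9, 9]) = [ - 9,-7, 9 ] 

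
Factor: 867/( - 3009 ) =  - 17^1*59^(-1)  =  - 17/59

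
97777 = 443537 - 345760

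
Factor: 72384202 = 2^1*11^1*491^1* 6701^1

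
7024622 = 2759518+4265104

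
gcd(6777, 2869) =1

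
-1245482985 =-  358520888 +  - 886962097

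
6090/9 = 2030/3 = 676.67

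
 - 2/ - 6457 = 2/6457=0.00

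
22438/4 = 5609 + 1/2=5609.50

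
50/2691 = 50/2691 = 0.02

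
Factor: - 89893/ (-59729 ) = 241^1*373^1*59729^( - 1)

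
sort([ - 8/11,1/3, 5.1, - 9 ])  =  [  -  9 , - 8/11, 1/3,5.1] 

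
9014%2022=926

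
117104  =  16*7319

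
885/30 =29 + 1/2  =  29.50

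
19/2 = 9 + 1/2 = 9.50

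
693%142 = 125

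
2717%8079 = 2717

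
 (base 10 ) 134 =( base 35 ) 3T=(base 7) 251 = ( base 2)10000110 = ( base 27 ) 4q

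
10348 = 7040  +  3308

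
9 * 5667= 51003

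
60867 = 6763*9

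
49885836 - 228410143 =-178524307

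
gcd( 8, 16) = 8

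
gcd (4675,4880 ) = 5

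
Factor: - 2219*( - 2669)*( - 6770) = -40095399470 = - 2^1*5^1*7^1*17^1 *157^1*317^1*677^1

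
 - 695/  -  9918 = 695/9918 = 0.07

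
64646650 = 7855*8230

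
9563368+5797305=15360673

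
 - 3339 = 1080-4419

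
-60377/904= - 60377/904 = -66.79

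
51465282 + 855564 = 52320846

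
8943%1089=231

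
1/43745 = 1/43745  =  0.00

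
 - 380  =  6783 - 7163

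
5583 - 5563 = 20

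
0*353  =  0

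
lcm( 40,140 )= 280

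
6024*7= 42168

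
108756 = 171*636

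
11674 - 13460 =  - 1786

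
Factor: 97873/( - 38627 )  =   - 19^( - 2 ) * 97^1*107^(-1)*1009^1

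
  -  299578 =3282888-3582466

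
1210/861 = 1 + 349/861 = 1.41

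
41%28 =13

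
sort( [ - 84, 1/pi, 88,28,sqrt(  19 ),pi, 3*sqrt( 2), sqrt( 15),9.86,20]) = [ - 84, 1/pi,  pi,sqrt(15),  3*sqrt(2), sqrt( 19), 9.86,20,28,88]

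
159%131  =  28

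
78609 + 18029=96638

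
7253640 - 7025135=228505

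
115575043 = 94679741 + 20895302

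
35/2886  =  35/2886 = 0.01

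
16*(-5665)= -90640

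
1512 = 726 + 786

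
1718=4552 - 2834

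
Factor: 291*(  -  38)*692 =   -  7652136 = -  2^3*3^1*19^1*97^1*173^1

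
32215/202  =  32215/202 = 159.48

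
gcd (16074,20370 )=6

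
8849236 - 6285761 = 2563475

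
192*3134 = 601728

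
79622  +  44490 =124112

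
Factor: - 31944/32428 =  - 66/67= - 2^1*3^1*11^1 * 67^( - 1) 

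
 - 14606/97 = - 151 + 41/97 =- 150.58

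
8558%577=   480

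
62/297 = 62/297 = 0.21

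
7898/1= 7898 = 7898.00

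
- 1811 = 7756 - 9567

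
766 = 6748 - 5982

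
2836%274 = 96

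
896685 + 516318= 1413003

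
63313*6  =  379878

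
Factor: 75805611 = 3^1*7^1*19^1*189989^1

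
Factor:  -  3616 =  - 2^5*113^1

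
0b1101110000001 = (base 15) 2146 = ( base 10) 7041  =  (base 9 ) 10583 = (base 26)AAL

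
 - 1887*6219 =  - 11735253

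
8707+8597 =17304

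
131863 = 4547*29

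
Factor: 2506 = 2^1*7^1*179^1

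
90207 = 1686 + 88521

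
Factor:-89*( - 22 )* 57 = 2^1*3^1*11^1*19^1* 89^1 = 111606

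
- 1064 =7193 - 8257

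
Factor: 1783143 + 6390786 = 3^1*37^1 * 211^1*349^1  =  8173929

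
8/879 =8/879 = 0.01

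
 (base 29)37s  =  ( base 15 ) C39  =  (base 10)2754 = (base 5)42004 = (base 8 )5302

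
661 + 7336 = 7997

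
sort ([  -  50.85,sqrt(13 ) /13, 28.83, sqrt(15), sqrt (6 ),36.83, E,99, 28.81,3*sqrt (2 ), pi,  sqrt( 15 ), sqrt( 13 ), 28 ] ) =[ - 50.85,sqrt( 13 ) /13,sqrt( 6),E,pi,sqrt( 13 ),sqrt( 15),sqrt (15 ), 3*sqrt ( 2),28,  28.81,28.83, 36.83,99 ] 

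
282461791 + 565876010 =848337801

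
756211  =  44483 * 17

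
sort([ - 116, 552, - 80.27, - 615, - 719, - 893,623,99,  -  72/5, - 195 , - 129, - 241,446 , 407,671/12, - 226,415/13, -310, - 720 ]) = [ - 893, - 720, - 719,-615, - 310, - 241, - 226 , - 195 , - 129, - 116, - 80.27, - 72/5, 415/13, 671/12,99, 407,446,552, 623] 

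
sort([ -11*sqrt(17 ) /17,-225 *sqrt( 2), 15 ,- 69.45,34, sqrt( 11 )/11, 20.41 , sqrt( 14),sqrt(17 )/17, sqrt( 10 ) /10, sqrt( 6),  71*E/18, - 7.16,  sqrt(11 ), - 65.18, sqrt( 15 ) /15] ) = [ - 225*sqrt ( 2) , -69.45, - 65.18, - 7.16, - 11*sqrt ( 17) /17, sqrt( 17 ) /17, sqrt ( 15 ) /15 , sqrt( 11) /11, sqrt (10 ) /10 , sqrt(6),sqrt(11),sqrt(14),71* E/18, 15, 20.41,  34 ]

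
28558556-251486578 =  -222928022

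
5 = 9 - 4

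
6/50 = 3/25 = 0.12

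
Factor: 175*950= 166250  =  2^1*5^4 * 7^1*19^1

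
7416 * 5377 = 39875832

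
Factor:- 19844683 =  - 19^1*1044457^1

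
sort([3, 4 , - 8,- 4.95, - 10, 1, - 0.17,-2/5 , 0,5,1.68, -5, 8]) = [ - 10 , - 8, - 5 , - 4.95, - 2/5, - 0.17, 0 , 1,1.68,3 , 4, 5, 8]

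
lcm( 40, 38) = 760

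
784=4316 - 3532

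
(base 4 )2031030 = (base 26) d9e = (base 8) 21514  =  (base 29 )alh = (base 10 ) 9036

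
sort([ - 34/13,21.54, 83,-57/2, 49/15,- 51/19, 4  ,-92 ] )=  [ - 92, - 57/2, - 51/19, - 34/13, 49/15, 4, 21.54, 83 ] 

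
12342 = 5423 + 6919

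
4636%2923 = 1713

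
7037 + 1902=8939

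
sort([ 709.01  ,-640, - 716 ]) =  [ - 716, - 640, 709.01]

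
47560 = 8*5945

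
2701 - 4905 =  - 2204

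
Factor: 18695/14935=29^( - 1)*103^( - 1)*3739^1 =3739/2987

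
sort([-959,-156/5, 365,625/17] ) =[ - 959,-156/5, 625/17, 365] 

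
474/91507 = 474/91507 = 0.01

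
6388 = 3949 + 2439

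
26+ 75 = 101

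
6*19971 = 119826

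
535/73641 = 535/73641 = 0.01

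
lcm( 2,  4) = 4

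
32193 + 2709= 34902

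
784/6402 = 392/3201 = 0.12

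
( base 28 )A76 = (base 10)8042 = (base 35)6JR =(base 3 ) 102000212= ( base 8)17552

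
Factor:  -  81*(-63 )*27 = 3^9*7^1 = 137781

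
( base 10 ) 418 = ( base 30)ds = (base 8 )642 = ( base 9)514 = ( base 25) GI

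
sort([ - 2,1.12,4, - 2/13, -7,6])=[ - 7, - 2, - 2/13, 1.12, 4, 6]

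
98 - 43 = 55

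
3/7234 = 3/7234= 0.00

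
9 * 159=1431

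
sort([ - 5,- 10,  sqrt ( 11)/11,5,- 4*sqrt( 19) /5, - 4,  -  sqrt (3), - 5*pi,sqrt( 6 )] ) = [ - 5* pi, - 10, - 5 , - 4, - 4*sqrt(19)/5, - sqrt( 3 ), sqrt(11 ) /11,sqrt(6), 5] 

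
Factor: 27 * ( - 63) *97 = -164997 = - 3^5*7^1*97^1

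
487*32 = 15584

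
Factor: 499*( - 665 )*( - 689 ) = 5^1 * 7^1*13^1*19^1*53^1*499^1 = 228634315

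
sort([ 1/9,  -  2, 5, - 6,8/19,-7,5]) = [  -  7,-6, - 2, 1/9,8/19, 5,5]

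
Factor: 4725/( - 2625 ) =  -9/5 = -  3^2 *5^( - 1)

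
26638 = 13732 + 12906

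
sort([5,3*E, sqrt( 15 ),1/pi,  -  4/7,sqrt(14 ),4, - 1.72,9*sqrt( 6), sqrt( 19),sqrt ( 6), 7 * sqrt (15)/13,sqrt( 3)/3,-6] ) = [-6,-1.72,-4/7 , 1/pi, sqrt( 3 ) /3,7*sqrt( 15 )/13, sqrt( 6 ),  sqrt( 14), sqrt(15 ),4,  sqrt( 19 ),5 , 3*E, 9*sqrt( 6 )]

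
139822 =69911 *2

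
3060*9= 27540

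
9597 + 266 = 9863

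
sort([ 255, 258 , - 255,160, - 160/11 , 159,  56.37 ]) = [ - 255,-160/11,56.37 , 159,160, 255,258]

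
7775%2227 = 1094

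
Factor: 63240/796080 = 2^(-1)*17^1*107^( - 1) = 17/214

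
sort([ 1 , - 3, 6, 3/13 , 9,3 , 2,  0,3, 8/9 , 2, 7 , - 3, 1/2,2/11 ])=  [ - 3 ,  -  3,0, 2/11,3/13,1/2, 8/9,  1,2,2, 3,3,6, 7, 9]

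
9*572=5148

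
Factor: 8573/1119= 3^(-1) * 373^( -1)*8573^1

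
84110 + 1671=85781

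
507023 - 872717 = -365694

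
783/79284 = 261/26428=0.01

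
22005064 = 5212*4222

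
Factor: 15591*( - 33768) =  - 2^3*3^3*7^1*67^1*5197^1 = -  526476888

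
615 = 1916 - 1301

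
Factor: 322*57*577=10590258 = 2^1* 3^1*7^1*19^1*23^1*577^1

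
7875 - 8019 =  - 144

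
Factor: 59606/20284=29803/10142 = 2^( - 1 )*11^( - 1 )*461^( - 1)*29803^1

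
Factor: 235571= 7^1*73^1*461^1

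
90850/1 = 90850 = 90850.00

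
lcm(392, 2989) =23912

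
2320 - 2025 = 295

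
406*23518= 9548308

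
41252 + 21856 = 63108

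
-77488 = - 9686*8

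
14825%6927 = 971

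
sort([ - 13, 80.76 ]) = [ - 13,80.76 ]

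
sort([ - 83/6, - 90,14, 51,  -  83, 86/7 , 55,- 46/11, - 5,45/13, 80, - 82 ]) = [ - 90, - 83,  -  82, - 83/6,-5 ,-46/11,45/13, 86/7,14,51, 55 , 80]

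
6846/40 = 171 + 3/20  =  171.15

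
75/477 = 25/159=0.16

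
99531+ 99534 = 199065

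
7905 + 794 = 8699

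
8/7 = 1 + 1/7   =  1.14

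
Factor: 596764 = 2^2*7^1*21313^1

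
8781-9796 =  - 1015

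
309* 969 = 299421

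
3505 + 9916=13421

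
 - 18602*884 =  - 16444168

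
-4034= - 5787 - -1753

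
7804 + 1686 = 9490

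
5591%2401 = 789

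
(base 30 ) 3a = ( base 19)55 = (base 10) 100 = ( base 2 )1100100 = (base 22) 4c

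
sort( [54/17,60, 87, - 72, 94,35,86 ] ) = [ - 72, 54/17, 35,60,86,  87,94] 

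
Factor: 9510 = 2^1*3^1*5^1*317^1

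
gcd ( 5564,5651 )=1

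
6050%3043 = 3007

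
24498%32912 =24498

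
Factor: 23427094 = 2^1*167^1*70141^1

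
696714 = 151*4614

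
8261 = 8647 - 386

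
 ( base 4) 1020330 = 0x123C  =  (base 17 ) g2a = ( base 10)4668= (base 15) 15B3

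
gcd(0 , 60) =60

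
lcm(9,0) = 0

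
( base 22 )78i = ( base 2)110111111110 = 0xDFE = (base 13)1827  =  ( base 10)3582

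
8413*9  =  75717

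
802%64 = 34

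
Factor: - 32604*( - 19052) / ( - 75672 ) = -25882142/3153 =- 2^1*3^(-1)*11^2*13^1*19^1*433^1*1051^(-1) 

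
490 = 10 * 49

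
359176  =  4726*76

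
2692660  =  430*6262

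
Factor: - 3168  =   - 2^5*3^2*11^1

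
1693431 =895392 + 798039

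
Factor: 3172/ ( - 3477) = -2^2*3^(- 1) * 13^1*19^( - 1 ) = -52/57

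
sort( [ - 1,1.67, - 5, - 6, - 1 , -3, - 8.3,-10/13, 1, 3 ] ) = [-8.3, - 6, - 5,-3, - 1, - 1,-10/13 , 1,1.67,3 ] 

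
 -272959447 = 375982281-648941728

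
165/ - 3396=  - 1 + 1077/1132 = -0.05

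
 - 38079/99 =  - 4231/11= - 384.64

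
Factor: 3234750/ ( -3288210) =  - 5^2*19^1*43^( - 1 )*227^1*2549^( - 1)=- 107825/109607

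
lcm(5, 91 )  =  455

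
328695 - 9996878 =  - 9668183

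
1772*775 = 1373300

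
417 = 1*417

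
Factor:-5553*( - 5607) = 3^4*7^1 * 89^1*617^1 = 31135671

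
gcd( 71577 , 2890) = 1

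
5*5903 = 29515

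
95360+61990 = 157350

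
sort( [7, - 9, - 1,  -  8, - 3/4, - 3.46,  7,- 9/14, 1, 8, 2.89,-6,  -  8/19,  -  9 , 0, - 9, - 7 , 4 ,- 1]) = [ - 9, - 9, - 9, -8, - 7, - 6, - 3.46,-1,-1, - 3/4,  -  9/14, - 8/19,0,  1,2.89,4, 7,  7,8 ]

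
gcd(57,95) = 19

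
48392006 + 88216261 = 136608267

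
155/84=1 + 71/84 = 1.85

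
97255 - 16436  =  80819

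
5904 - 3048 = 2856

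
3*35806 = 107418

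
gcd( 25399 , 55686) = 1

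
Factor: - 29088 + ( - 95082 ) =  - 2^1*3^1*5^1*4139^1=-124170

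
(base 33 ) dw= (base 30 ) fb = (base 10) 461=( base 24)j5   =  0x1cd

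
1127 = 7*161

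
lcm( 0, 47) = 0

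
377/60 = 6 + 17/60 = 6.28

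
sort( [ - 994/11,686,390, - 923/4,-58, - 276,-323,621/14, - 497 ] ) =[-497, - 323, - 276, - 923/4,- 994/11, - 58 , 621/14,390 , 686 ] 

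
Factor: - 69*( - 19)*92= 2^2*3^1 * 19^1 *23^2 = 120612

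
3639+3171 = 6810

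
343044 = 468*733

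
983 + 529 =1512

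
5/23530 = 1/4706 = 0.00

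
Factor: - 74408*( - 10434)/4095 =258791024/1365 = 2^4*3^( - 1 )*5^( - 1 ) * 7^( - 1 )*13^( - 1 )*37^1 * 47^1 * 71^1*131^1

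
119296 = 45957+73339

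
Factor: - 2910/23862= - 5/41  =  -5^1*41^( - 1 )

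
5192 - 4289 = 903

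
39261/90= 13087/30 = 436.23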